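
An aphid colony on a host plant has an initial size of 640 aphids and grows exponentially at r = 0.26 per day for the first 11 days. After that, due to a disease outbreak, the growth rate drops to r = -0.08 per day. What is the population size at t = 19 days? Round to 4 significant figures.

Phase 1: N(11) = 640·e^(0.26×11) = 640·e^2.86 = 11175.4.
Phase 2 runs for 19 − 11 = 8 days at r = -0.08.
N(19) = 11175.4·e^(-0.08×8) = 11175.4·e^-0.64 = 5892.69.

5893 aphids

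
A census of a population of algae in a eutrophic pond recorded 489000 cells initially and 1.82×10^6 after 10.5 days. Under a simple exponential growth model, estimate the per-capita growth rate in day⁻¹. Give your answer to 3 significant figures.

0.125 per day

From N(t) = N₀·e^(rt): e^(r·10.5) = 1.82×10^6/489000 = 3.7219.
r·10.5 = ln(3.7219) = 1.3142, so r = 1.3142/10.5 = 0.12516.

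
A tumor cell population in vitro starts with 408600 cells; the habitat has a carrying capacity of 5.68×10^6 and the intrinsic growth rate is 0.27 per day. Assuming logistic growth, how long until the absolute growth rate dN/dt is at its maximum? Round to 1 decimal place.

9.5 days

Logistic growth is fastest at N = K/2 = 2.84×10^6.
A = (K − N₀)/N₀ = 12.901. Set K/(1 + A·e^(−rt)) = K/2 → A·e^(−rt) = 1.
e^(−0.27t) = 1/12.901 = 0.0775126, so t = ln(12.901)/0.27 = 2.5573/0.27 = 9.4715.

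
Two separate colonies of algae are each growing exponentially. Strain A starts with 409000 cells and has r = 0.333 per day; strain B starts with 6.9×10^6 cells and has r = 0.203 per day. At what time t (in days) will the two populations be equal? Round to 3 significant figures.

21.7 days

Set 409000·e^(0.333t) = 6.9×10^6·e^(0.203t).
e^((0.333 − 0.203)t) = 6.9×10^6/409000 → e^(0.13·t) = 16.87.
0.13·t = ln(16.87) = 2.8256, so t = 2.8256/0.13 = 21.735.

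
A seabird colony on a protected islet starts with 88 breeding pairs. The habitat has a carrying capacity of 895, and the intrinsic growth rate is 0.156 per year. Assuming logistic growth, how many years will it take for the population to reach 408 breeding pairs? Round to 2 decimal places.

13.07 years

A = (K − N₀)/N₀ = (895 − 88)/88 = 9.1705.
Solve 895/(1 + 9.1705·e^(−0.156t)) = 408: 1 + 9.1705·e^(−0.156t) = 2.1936, so e^(−0.156t) = 0.13016.
−0.156·t = ln(0.13016) = -2.039, so t = 2.039/0.156 = 13.07.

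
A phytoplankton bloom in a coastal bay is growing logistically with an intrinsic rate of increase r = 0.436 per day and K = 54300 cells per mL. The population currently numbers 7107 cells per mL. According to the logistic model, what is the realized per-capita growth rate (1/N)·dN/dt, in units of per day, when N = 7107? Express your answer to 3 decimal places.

0.379 per day

(1/N)·dN/dt = r(1 − N/K) = 0.436 × (1 − 7107/54300).
= 0.436 × 0.86912 = 0.37893.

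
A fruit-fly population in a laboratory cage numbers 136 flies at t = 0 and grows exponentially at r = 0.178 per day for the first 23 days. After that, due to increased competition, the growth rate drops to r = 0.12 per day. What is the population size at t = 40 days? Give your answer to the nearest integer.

Phase 1: N(23) = 136·e^(0.178×23) = 136·e^4.094 = 8157.19.
Phase 2 runs for 40 − 23 = 17 days at r = 0.12.
N(40) = 8157.19·e^(0.12×17) = 8157.19·e^2.04 = 62733.8.

62734 flies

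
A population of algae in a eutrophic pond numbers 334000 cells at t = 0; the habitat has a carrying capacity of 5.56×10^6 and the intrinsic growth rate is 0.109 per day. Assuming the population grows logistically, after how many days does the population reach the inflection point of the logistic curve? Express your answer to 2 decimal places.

Logistic growth is fastest at N = K/2 = 2.78×10^6.
A = (K − N₀)/N₀ = 15.647. Set K/(1 + A·e^(−rt)) = K/2 → A·e^(−rt) = 1.
e^(−0.109t) = 1/15.647 = 0.0639112, so t = ln(15.647)/0.109 = 2.7503/0.109 = 25.232.

25.23 days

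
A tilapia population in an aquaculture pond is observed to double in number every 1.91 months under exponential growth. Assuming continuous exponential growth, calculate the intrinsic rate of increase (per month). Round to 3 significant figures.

r = ln(2)/t_d = 0.6931/1.91 = 0.3629.

0.363 per month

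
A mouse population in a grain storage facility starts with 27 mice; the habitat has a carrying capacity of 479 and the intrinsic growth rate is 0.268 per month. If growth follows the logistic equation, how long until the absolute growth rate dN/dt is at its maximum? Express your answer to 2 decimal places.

Logistic growth is fastest at N = K/2 = 239.5.
A = (K − N₀)/N₀ = 16.741. Set K/(1 + A·e^(−rt)) = K/2 → A·e^(−rt) = 1.
e^(−0.268t) = 1/16.741 = 0.0597345, so t = ln(16.741)/0.268 = 2.8178/0.268 = 10.514.

10.51 months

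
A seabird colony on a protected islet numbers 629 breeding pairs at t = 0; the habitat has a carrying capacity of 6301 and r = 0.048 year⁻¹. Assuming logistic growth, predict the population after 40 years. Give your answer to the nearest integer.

2714 breeding pairs

A = (K − N₀)/N₀ = (6301 − 629)/629 = 9.0175.
N(t) = K/(1 + A·e^(−rt)) = 6301/(1 + 9.0175×e^(−0.048×40)).
e^(−1.92) = 0.14661; denominator = 1 + 9.0175×0.14661 = 2.322.
N = 6301/2.322 = 2713.58.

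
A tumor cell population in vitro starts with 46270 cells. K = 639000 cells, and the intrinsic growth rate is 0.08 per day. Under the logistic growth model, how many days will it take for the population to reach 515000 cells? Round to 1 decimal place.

49.7 days

A = (K − N₀)/N₀ = (639000 − 46270)/46270 = 12.81.
Solve 639000/(1 + 12.81·e^(−0.08t)) = 515000: 1 + 12.81·e^(−0.08t) = 1.2408, so e^(−0.08t) = 0.0187956.
−0.08·t = ln(0.0187956) = -3.9741, so t = 3.9741/0.08 = 49.677.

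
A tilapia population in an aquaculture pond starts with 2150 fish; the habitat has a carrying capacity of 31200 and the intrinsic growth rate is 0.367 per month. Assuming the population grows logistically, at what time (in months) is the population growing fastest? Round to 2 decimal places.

Logistic growth is fastest at N = K/2 = 15600.
A = (K − N₀)/N₀ = 13.512. Set K/(1 + A·e^(−rt)) = K/2 → A·e^(−rt) = 1.
e^(−0.367t) = 1/13.512 = 0.0740103, so t = ln(13.512)/0.367 = 2.6036/0.367 = 7.0941.

7.09 months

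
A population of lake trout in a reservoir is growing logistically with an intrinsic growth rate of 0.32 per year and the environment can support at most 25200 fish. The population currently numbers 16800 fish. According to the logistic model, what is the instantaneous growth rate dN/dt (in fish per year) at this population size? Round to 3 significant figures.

dN/dt = rN(1 − N/K) = 0.32 × 16800 × (1 − 16800/25200).
1 − 16800/25200 = 0.33333; dN/dt = 0.32 × 16800 × 0.33333 = 1792.

1790 fish per year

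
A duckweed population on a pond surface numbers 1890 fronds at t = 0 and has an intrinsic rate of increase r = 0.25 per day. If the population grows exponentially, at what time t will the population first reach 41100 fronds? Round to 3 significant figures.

Set N₀·e^(rt) = 41100: e^(0.25·t) = 41100/1890 = 21.746.
0.25·t = ln(21.746) = 3.0794, so t = 3.0794/0.25 = 12.318.

12.3 days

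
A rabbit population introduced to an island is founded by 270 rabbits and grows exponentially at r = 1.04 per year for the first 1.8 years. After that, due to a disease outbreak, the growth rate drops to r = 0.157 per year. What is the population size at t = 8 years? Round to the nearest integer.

4646 rabbits

Phase 1: N(1.8) = 270·e^(1.04×1.8) = 270·e^1.872 = 1755.35.
Phase 2 runs for 8 − 1.8 = 6.2 years at r = 0.157.
N(8) = 1755.35·e^(0.157×6.2) = 1755.35·e^0.9734 = 4646.28.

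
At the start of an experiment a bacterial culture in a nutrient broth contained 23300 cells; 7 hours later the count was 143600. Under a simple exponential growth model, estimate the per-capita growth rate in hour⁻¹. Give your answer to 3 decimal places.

0.260 per hour

From N(t) = N₀·e^(rt): e^(r·7) = 143600/23300 = 6.1631.
r·7 = ln(6.1631) = 1.8186, so r = 1.8186/7 = 0.2598.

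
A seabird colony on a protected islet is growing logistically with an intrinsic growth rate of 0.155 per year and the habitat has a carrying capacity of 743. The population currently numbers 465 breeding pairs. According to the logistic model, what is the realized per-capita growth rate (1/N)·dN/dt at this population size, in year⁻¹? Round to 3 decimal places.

(1/N)·dN/dt = r(1 − N/K) = 0.155 × (1 − 465/743).
= 0.155 × 0.37416 = 0.057995.

0.058 per year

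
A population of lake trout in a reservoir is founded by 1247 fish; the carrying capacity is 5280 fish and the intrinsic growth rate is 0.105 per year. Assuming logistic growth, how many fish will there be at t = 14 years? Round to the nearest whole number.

3028 fish

A = (K − N₀)/N₀ = (5280 − 1247)/1247 = 3.2342.
N(t) = K/(1 + A·e^(−rt)) = 5280/(1 + 3.2342×e^(−0.105×14)).
e^(−1.47) = 0.22993; denominator = 1 + 3.2342×0.22993 = 1.7436.
N = 5280/1.7436 = 3028.19.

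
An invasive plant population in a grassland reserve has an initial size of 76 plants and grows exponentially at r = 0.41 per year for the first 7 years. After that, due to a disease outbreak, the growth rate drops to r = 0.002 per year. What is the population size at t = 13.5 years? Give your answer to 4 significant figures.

Phase 1: N(7) = 76·e^(0.41×7) = 76·e^2.87 = 1340.41.
Phase 2 runs for 13.5 − 7 = 6.5 years at r = 0.002.
N(13.5) = 1340.41·e^(0.002×6.5) = 1340.41·e^0.013 = 1357.95.

1358 plants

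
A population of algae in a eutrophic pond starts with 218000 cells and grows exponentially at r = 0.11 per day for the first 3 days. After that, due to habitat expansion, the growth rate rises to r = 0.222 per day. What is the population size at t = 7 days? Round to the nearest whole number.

736932 cells

Phase 1: N(3) = 218000·e^(0.11×3) = 218000·e^0.33 = 303231.
Phase 2 runs for 7 − 3 = 4 days at r = 0.222.
N(7) = 303231·e^(0.222×4) = 303231·e^0.888 = 736932.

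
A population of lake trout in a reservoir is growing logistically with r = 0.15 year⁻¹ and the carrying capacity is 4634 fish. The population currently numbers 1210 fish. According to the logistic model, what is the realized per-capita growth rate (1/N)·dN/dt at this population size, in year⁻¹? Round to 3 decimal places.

0.111 per year

(1/N)·dN/dt = r(1 − N/K) = 0.15 × (1 − 1210/4634).
= 0.15 × 0.73889 = 0.11083.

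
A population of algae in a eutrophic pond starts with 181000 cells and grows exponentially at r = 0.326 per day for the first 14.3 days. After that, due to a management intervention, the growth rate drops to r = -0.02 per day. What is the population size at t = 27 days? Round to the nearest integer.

Phase 1: N(14.3) = 181000·e^(0.326×14.3) = 181000·e^4.662 = 1.915458×10^7.
Phase 2 runs for 27 − 14.3 = 12.7 days at r = -0.02.
N(27) = 1.915458×10^7·e^(-0.02×12.7) = 1.915458×10^7·e^-0.254 = 1.485805×10^7.

14858049 cells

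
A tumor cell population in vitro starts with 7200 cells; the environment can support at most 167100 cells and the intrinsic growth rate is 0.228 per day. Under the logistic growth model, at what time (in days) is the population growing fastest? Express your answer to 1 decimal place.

Logistic growth is fastest at N = K/2 = 83550.
A = (K − N₀)/N₀ = 22.208. Set K/(1 + A·e^(−rt)) = K/2 → A·e^(−rt) = 1.
e^(−0.228t) = 1/22.208 = 0.0450281, so t = ln(22.208)/0.228 = 3.1005/0.228 = 13.599.

13.6 days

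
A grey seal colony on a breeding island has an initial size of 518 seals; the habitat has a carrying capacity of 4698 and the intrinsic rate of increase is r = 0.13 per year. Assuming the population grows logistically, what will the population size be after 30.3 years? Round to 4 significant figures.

4060 seals

A = (K − N₀)/N₀ = (4698 − 518)/518 = 8.0695.
N(t) = K/(1 + A·e^(−rt)) = 4698/(1 + 8.0695×e^(−0.13×30.3)).
e^(−3.939) = 0.019468; denominator = 1 + 8.0695×0.019468 = 1.1571.
N = 4698/1.1571 = 4060.17.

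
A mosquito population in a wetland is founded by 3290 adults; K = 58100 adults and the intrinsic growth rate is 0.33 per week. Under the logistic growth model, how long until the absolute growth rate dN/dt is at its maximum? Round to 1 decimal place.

Logistic growth is fastest at N = K/2 = 29050.
A = (K − N₀)/N₀ = 16.66. Set K/(1 + A·e^(−rt)) = K/2 → A·e^(−rt) = 1.
e^(−0.33t) = 1/16.66 = 0.0600255, so t = ln(16.66)/0.33 = 2.813/0.33 = 8.5242.

8.5 weeks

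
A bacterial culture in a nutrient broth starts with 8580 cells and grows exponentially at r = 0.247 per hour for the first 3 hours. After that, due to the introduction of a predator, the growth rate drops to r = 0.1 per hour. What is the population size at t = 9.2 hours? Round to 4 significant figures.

33460 cells

Phase 1: N(3) = 8580·e^(0.247×3) = 8580·e^0.741 = 18001.1.
Phase 2 runs for 9.2 − 3 = 6.2 hours at r = 0.1.
N(9.2) = 18001.1·e^(0.1×6.2) = 18001.1·e^0.62 = 33462.8.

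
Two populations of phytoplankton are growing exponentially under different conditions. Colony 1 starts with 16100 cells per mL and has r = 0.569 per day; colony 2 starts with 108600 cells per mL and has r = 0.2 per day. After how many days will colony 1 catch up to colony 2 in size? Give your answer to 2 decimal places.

Set 16100·e^(0.569t) = 108600·e^(0.2t).
e^((0.569 − 0.2)t) = 108600/16100 → e^(0.369·t) = 6.7453.
0.369·t = ln(6.7453) = 1.9089, so t = 1.9089/0.369 = 5.173.

5.17 days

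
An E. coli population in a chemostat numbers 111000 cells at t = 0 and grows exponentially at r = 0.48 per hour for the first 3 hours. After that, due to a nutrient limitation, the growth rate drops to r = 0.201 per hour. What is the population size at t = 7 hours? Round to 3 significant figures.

1050000 cells

Phase 1: N(3) = 111000·e^(0.48×3) = 111000·e^1.44 = 468497.
Phase 2 runs for 7 − 3 = 4 hours at r = 0.201.
N(7) = 468497·e^(0.201×4) = 468497·e^0.804 = 1.046839×10^6.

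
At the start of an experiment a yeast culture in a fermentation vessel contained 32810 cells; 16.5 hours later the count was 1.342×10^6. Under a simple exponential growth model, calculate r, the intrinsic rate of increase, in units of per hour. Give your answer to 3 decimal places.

0.225 per hour

From N(t) = N₀·e^(rt): e^(r·16.5) = 1.342×10^6/32810 = 40.902.
r·16.5 = ln(40.902) = 3.7112, so r = 3.7112/16.5 = 0.22492.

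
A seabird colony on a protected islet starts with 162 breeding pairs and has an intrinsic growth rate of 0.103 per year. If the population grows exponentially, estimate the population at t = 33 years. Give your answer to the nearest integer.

4849 breeding pairs

N(t) = N₀·e^(rt) = 162 × e^(0.103×33) = 162 × e^3.399.
e^3.399 ≈ 29.934, so N ≈ 162 × 29.934 = 4849.33.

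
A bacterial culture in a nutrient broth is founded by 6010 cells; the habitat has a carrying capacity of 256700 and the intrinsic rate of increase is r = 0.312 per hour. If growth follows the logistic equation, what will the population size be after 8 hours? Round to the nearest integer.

A = (K − N₀)/N₀ = (256700 − 6010)/6010 = 41.712.
N(t) = K/(1 + A·e^(−rt)) = 256700/(1 + 41.712×e^(−0.312×8)).
e^(−2.496) = 0.082414; denominator = 1 + 41.712×0.082414 = 4.4377.
N = 256700/4.4377 = 57845.7.

57846 cells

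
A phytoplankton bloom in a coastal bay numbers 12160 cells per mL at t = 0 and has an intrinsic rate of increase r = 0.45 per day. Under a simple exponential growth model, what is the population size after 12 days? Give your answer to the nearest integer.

2692302 cells per mL

N(t) = N₀·e^(rt) = 12160 × e^(0.45×12) = 12160 × e^5.4.
e^5.4 ≈ 221.41, so N ≈ 12160 × 221.41 = 2.692302×10^6.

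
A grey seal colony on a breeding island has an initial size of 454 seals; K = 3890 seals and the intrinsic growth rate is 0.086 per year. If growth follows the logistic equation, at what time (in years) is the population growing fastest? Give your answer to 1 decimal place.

23.5 years

Logistic growth is fastest at N = K/2 = 1945.
A = (K − N₀)/N₀ = 7.5683. Set K/(1 + A·e^(−rt)) = K/2 → A·e^(−rt) = 1.
e^(−0.086t) = 1/7.5683 = 0.13213, so t = ln(7.5683)/0.086 = 2.024/0.086 = 23.534.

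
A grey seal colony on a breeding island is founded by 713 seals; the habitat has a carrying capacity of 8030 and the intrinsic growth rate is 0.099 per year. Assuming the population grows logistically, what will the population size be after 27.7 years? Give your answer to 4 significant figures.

A = (K − N₀)/N₀ = (8030 − 713)/713 = 10.262.
N(t) = K/(1 + A·e^(−rt)) = 8030/(1 + 10.262×e^(−0.099×27.7)).
e^(−2.742) = 0.064422; denominator = 1 + 10.262×0.064422 = 1.6611.
N = 8030/1.6611 = 4834.1.

4834 seals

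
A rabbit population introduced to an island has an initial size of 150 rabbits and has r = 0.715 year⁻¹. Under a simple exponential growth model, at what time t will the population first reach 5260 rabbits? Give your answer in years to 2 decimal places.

Set N₀·e^(rt) = 5260: e^(0.715·t) = 5260/150 = 35.067.
0.715·t = ln(35.067) = 3.5573, so t = 3.5573/0.715 = 4.9752.

4.98 years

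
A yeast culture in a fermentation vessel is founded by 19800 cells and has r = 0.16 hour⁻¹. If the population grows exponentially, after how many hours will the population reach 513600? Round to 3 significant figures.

Set N₀·e^(rt) = 513600: e^(0.16·t) = 513600/19800 = 25.939.
0.16·t = ln(25.939) = 3.2558, so t = 3.2558/0.16 = 20.349.

20.3 hours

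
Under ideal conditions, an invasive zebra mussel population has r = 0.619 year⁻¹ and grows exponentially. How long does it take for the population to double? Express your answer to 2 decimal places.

Doubling time t_d = ln(2)/r = 0.6931/0.619 = 1.1198.

1.12 years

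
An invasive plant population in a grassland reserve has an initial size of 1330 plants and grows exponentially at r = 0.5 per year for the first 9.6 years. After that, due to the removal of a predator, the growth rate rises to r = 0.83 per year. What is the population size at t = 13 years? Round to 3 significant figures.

2720000 plants

Phase 1: N(9.6) = 1330·e^(0.5×9.6) = 1330·e^4.8 = 161609.
Phase 2 runs for 13 − 9.6 = 3.4 years at r = 0.83.
N(13) = 161609·e^(0.83×3.4) = 161609·e^2.822 = 2.716716×10^6.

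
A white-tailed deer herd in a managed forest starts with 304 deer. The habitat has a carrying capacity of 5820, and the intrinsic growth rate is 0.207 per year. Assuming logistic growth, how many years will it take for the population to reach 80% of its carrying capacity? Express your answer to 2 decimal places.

20.70 years

A = (K − N₀)/N₀ = (5820 − 304)/304 = 18.145.
Solve 5820/(1 + 18.145·e^(−0.207t)) = 4656: 1 + 18.145·e^(−0.207t) = 1.25, so e^(−0.207t) = 0.0137781.
−0.207·t = ln(0.0137781) = -4.2847, so t = 4.2847/0.207 = 20.699.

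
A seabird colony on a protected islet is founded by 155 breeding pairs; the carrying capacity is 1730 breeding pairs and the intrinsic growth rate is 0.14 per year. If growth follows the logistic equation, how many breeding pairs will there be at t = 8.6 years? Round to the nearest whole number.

A = (K − N₀)/N₀ = (1730 − 155)/155 = 10.161.
N(t) = K/(1 + A·e^(−rt)) = 1730/(1 + 10.161×e^(−0.14×8.6)).
e^(−1.204) = 0.29999; denominator = 1 + 10.161×0.29999 = 4.0483.
N = 1730/4.0483 = 427.339.

427 breeding pairs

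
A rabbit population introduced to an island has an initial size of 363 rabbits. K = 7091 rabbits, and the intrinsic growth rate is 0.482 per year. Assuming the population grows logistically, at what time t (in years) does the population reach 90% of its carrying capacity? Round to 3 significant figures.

A = (K − N₀)/N₀ = (7091 − 363)/363 = 18.534.
Solve 7091/(1 + 18.534·e^(−0.482t)) = 6381.9: 1 + 18.534·e^(−0.482t) = 1.1111, so e^(−0.482t) = 0.00599485.
−0.482·t = ln(0.00599485) = -5.1169, so t = 5.1169/0.482 = 10.616.

10.6 years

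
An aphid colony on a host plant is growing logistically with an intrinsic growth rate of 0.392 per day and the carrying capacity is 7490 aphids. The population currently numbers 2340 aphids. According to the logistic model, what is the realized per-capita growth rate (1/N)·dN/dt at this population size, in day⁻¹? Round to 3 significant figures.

(1/N)·dN/dt = r(1 − N/K) = 0.392 × (1 − 2340/7490).
= 0.392 × 0.68758 = 0.26953.

0.270 per day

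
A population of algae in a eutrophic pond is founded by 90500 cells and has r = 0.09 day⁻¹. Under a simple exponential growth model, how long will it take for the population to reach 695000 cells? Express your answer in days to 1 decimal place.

22.7 days

Set N₀·e^(rt) = 695000: e^(0.09·t) = 695000/90500 = 7.6796.
0.09·t = ln(7.6796) = 2.0386, so t = 2.0386/0.09 = 22.651.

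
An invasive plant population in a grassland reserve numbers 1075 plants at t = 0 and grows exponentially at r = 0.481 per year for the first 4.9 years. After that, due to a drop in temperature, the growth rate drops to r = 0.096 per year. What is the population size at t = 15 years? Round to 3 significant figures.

Phase 1: N(4.9) = 1075·e^(0.481×4.9) = 1075·e^2.357 = 11350.
Phase 2 runs for 15 − 4.9 = 10.1 years at r = 0.096.
N(15) = 11350·e^(0.096×10.1) = 11350·e^0.9696 = 29928.8.

29900 plants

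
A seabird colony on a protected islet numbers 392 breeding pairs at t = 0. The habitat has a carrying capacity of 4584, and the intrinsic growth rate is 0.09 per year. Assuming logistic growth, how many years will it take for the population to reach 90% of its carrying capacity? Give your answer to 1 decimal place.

A = (K − N₀)/N₀ = (4584 − 392)/392 = 10.694.
Solve 4584/(1 + 10.694·e^(−0.09t)) = 4125.6: 1 + 10.694·e^(−0.09t) = 1.1111, so e^(−0.09t) = 0.0103902.
−0.09·t = ln(0.0103902) = -4.5669, so t = 4.5669/0.09 = 50.743.

50.7 years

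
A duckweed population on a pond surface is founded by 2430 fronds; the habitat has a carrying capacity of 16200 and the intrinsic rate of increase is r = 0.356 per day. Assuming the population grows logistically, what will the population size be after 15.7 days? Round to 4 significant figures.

A = (K − N₀)/N₀ = (16200 − 2430)/2430 = 5.6667.
N(t) = K/(1 + A·e^(−rt)) = 16200/(1 + 5.6667×e^(−0.356×15.7)).
e^(−5.589) = 0.003738; denominator = 1 + 5.6667×0.003738 = 1.0212.
N = 16200/1.0212 = 15864.

15860 fronds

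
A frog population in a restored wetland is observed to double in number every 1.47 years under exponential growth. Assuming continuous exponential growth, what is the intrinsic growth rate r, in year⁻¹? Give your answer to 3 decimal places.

0.472 per year

r = ln(2)/t_d = 0.6931/1.47 = 0.47153.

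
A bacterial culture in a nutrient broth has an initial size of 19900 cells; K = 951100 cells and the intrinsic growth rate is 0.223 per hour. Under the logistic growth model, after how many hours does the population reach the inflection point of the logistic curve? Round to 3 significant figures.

Logistic growth is fastest at N = K/2 = 475550.
A = (K − N₀)/N₀ = 46.794. Set K/(1 + A·e^(−rt)) = K/2 → A·e^(−rt) = 1.
e^(−0.223t) = 1/46.794 = 0.0213703, so t = ln(46.794)/0.223 = 3.8458/0.223 = 17.246.

17.2 hours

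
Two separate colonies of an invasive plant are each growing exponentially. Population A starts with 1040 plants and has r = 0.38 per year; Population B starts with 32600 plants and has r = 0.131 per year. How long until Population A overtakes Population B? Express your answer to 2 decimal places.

13.84 years

Set 1040·e^(0.38t) = 32600·e^(0.131t).
e^((0.38 − 0.131)t) = 32600/1040 → e^(0.249·t) = 31.346.
0.249·t = ln(31.346) = 3.4451, so t = 3.4451/0.249 = 13.836.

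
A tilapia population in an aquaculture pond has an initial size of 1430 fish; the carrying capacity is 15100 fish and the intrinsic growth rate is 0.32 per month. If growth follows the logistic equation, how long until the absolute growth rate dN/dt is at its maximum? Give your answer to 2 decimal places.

Logistic growth is fastest at N = K/2 = 7550.
A = (K − N₀)/N₀ = 9.5594. Set K/(1 + A·e^(−rt)) = K/2 → A·e^(−rt) = 1.
e^(−0.32t) = 1/9.5594 = 0.104609, so t = ln(9.5594)/0.32 = 2.2575/0.32 = 7.0548.

7.05 months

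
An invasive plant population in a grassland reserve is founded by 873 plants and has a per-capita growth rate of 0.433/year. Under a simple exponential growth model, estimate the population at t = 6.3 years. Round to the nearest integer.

N(t) = N₀·e^(rt) = 873 × e^(0.433×6.3) = 873 × e^2.728.
e^2.728 ≈ 15.301, so N ≈ 873 × 15.301 = 13357.5.

13358 plants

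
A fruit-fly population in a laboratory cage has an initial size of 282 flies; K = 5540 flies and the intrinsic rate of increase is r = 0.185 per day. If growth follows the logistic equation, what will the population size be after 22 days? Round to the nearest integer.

A = (K − N₀)/N₀ = (5540 − 282)/282 = 18.645.
N(t) = K/(1 + A·e^(−rt)) = 5540/(1 + 18.645×e^(−0.185×22)).
e^(−4.07) = 0.017077; denominator = 1 + 18.645×0.017077 = 1.3184.
N = 5540/1.3184 = 4202.02.

4202 flies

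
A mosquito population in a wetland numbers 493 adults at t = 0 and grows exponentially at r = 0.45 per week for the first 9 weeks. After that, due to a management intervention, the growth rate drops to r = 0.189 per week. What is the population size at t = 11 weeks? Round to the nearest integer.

Phase 1: N(9) = 493·e^(0.45×9) = 493·e^4.05 = 28296.9.
Phase 2 runs for 11 − 9 = 2 weeks at r = 0.189.
N(11) = 28296.9·e^(0.189×2) = 28296.9·e^0.378 = 41295.5.

41296 adults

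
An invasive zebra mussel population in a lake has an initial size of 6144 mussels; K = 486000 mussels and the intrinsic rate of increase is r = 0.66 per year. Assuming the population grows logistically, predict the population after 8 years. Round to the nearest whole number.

A = (K − N₀)/N₀ = (486000 − 6144)/6144 = 78.102.
N(t) = K/(1 + A·e^(−rt)) = 486000/(1 + 78.102×e^(−0.66×8)).
e^(−5.28) = 0.0050924; denominator = 1 + 78.102×0.0050924 = 1.3977.
N = 486000/1.3977 = 347707.

347707 mussels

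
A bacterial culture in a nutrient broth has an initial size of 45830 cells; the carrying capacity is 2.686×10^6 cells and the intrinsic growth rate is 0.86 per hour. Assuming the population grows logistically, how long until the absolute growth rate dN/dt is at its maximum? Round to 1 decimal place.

Logistic growth is fastest at N = K/2 = 1.343×10^6.
A = (K − N₀)/N₀ = 57.608. Set K/(1 + A·e^(−rt)) = K/2 → A·e^(−rt) = 1.
e^(−0.86t) = 1/57.608 = 0.0173587, so t = ln(57.608)/0.86 = 4.0537/0.86 = 4.7136.

4.7 hours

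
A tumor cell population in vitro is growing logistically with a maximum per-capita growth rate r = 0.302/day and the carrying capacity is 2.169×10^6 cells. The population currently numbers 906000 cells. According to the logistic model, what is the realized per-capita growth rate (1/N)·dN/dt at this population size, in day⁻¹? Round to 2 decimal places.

(1/N)·dN/dt = r(1 − N/K) = 0.302 × (1 − 906000/2.169×10^6).
= 0.302 × 0.5823 = 0.17585.

0.18 per day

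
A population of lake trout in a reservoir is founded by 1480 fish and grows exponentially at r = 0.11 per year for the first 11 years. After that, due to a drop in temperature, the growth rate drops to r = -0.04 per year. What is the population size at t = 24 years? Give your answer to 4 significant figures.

Phase 1: N(11) = 1480·e^(0.11×11) = 1480·e^1.21 = 4963.16.
Phase 2 runs for 24 − 11 = 13 years at r = -0.04.
N(24) = 4963.16·e^(-0.04×13) = 4963.16·e^-0.52 = 2950.7.

2951 fish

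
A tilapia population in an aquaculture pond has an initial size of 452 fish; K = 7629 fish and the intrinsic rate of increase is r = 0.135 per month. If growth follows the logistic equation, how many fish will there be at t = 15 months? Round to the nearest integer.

A = (K − N₀)/N₀ = (7629 − 452)/452 = 15.878.
N(t) = K/(1 + A·e^(−rt)) = 7629/(1 + 15.878×e^(−0.135×15)).
e^(−2.025) = 0.13199; denominator = 1 + 15.878×0.13199 = 3.0958.
N = 7629/3.0958 = 2464.27.

2464 fish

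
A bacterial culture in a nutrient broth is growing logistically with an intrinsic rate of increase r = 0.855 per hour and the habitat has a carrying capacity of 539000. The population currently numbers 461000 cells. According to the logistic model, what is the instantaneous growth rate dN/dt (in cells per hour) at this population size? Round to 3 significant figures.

57000 cells per hour

dN/dt = rN(1 − N/K) = 0.855 × 461000 × (1 − 461000/539000).
1 − 461000/539000 = 0.14471; dN/dt = 0.855 × 461000 × 0.14471 = 57039.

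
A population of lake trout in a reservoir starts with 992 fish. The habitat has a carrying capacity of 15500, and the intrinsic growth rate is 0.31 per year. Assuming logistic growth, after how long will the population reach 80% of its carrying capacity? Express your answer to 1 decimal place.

13.1 years

A = (K − N₀)/N₀ = (15500 − 992)/992 = 14.625.
Solve 15500/(1 + 14.625·e^(−0.31t)) = 12400: 1 + 14.625·e^(−0.31t) = 1.25, so e^(−0.31t) = 0.017094.
−0.31·t = ln(0.017094) = -4.069, so t = 4.069/0.31 = 13.126.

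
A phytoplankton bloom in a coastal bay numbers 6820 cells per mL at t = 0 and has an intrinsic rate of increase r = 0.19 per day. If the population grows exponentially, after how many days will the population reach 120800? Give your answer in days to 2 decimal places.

Set N₀·e^(rt) = 120800: e^(0.19·t) = 120800/6820 = 17.713.
0.19·t = ln(17.713) = 2.8743, so t = 2.8743/0.19 = 15.128.

15.13 days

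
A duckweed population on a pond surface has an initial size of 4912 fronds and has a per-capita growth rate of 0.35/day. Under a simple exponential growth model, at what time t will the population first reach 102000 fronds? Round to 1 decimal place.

8.7 days

Set N₀·e^(rt) = 102000: e^(0.35·t) = 102000/4912 = 20.765.
0.35·t = ln(20.765) = 3.0333, so t = 3.0333/0.35 = 8.6665.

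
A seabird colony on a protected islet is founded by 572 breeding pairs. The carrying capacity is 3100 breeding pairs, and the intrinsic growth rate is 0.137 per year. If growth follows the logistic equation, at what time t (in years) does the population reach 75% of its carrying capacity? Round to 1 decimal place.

A = (K − N₀)/N₀ = (3100 − 572)/572 = 4.4196.
Solve 3100/(1 + 4.4196·e^(−0.137t)) = 2325: 1 + 4.4196·e^(−0.137t) = 1.3333, so e^(−0.137t) = 0.0754219.
−0.137·t = ln(0.0754219) = -2.5847, so t = 2.5847/0.137 = 18.866.

18.9 years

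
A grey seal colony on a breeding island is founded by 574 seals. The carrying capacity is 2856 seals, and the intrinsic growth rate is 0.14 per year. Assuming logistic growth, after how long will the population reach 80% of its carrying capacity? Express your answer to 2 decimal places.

19.76 years

A = (K − N₀)/N₀ = (2856 − 574)/574 = 3.9756.
Solve 2856/(1 + 3.9756·e^(−0.14t)) = 2284.8: 1 + 3.9756·e^(−0.14t) = 1.25, so e^(−0.14t) = 0.0628834.
−0.14·t = ln(0.0628834) = -2.7665, so t = 2.7665/0.14 = 19.761.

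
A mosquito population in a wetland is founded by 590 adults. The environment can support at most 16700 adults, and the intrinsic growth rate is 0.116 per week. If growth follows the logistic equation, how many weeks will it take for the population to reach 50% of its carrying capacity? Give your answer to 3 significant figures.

A = (K − N₀)/N₀ = (16700 − 590)/590 = 27.305.
Solve 16700/(1 + 27.305·e^(−0.116t)) = 8350: 1 + 27.305·e^(−0.116t) = 2, so e^(−0.116t) = 0.0366232.
−0.116·t = ln(0.0366232) = -3.3071, so t = 3.3071/0.116 = 28.509.

28.5 weeks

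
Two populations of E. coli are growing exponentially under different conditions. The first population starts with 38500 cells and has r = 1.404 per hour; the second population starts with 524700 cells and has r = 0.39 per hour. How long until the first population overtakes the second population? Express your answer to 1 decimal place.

Set 38500·e^(1.404t) = 524700·e^(0.39t).
e^((1.404 − 0.39)t) = 524700/38500 → e^(1.014·t) = 13.629.
1.014·t = ln(13.629) = 2.6122, so t = 2.6122/1.014 = 2.5761.

2.6 hours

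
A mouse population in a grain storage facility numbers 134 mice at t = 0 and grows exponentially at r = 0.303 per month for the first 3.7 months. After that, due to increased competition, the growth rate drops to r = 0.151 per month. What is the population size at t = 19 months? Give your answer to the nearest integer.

4143 mice

Phase 1: N(3.7) = 134·e^(0.303×3.7) = 134·e^1.121 = 411.142.
Phase 2 runs for 19 − 3.7 = 15.3 months at r = 0.151.
N(19) = 411.142·e^(0.151×15.3) = 411.142·e^2.31 = 4143.27.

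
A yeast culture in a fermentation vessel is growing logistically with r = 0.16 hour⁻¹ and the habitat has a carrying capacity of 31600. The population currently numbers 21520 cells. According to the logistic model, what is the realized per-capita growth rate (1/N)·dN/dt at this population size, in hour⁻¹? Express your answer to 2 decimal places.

0.05 per hour

(1/N)·dN/dt = r(1 − N/K) = 0.16 × (1 − 21520/31600).
= 0.16 × 0.31899 = 0.051038.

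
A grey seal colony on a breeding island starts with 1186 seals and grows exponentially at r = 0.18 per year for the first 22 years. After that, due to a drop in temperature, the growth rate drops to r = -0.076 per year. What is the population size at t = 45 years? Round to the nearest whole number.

Phase 1: N(22) = 1186·e^(0.18×22) = 1186·e^3.96 = 62214.4.
Phase 2 runs for 45 − 22 = 23 years at r = -0.076.
N(45) = 62214.4·e^(-0.076×23) = 62214.4·e^-1.748 = 10832.9.

10833 seals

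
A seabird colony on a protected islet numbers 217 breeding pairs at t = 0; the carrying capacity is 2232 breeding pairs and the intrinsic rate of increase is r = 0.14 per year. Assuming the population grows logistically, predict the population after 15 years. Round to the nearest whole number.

1044 breeding pairs

A = (K − N₀)/N₀ = (2232 − 217)/217 = 9.2857.
N(t) = K/(1 + A·e^(−rt)) = 2232/(1 + 9.2857×e^(−0.14×15)).
e^(−2.1) = 0.12246; denominator = 1 + 9.2857×0.12246 = 2.1371.
N = 2232/2.1371 = 1044.41.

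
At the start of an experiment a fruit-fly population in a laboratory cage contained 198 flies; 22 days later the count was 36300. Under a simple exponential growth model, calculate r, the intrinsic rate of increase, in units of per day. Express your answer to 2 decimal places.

0.24 per day

From N(t) = N₀·e^(rt): e^(r·22) = 36300/198 = 183.33.
r·22 = ln(183.33) = 5.2113, so r = 5.2113/22 = 0.23688.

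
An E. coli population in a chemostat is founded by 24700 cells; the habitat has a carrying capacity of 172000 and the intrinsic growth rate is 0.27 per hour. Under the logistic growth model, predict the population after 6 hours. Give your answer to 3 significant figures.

A = (K − N₀)/N₀ = (172000 − 24700)/24700 = 5.9636.
N(t) = K/(1 + A·e^(−rt)) = 172000/(1 + 5.9636×e^(−0.27×6)).
e^(−1.62) = 0.1979; denominator = 1 + 5.9636×0.1979 = 2.1802.
N = 172000/2.1802 = 78892.5.

78900 cells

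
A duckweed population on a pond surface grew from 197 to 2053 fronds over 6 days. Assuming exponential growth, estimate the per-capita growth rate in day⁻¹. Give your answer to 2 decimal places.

0.39 per day

From N(t) = N₀·e^(rt): e^(r·6) = 2053/197 = 10.421.
r·6 = ln(10.421) = 2.3439, so r = 2.3439/6 = 0.39064.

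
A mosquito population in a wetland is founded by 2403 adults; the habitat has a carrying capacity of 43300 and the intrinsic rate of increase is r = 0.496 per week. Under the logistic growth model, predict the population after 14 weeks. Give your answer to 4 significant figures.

42600 adults

A = (K − N₀)/N₀ = (43300 − 2403)/2403 = 17.019.
N(t) = K/(1 + A·e^(−rt)) = 43300/(1 + 17.019×e^(−0.496×14)).
e^(−6.944) = 0.0009644; denominator = 1 + 17.019×0.0009644 = 1.0164.
N = 43300/1.0164 = 42600.8.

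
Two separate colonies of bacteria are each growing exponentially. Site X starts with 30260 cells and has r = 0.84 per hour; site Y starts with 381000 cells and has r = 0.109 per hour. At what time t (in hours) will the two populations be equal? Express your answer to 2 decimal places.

3.47 hours

Set 30260·e^(0.84t) = 381000·e^(0.109t).
e^((0.84 − 0.109)t) = 381000/30260 → e^(0.731·t) = 12.591.
0.731·t = ln(12.591) = 2.533, so t = 2.533/0.731 = 3.4651.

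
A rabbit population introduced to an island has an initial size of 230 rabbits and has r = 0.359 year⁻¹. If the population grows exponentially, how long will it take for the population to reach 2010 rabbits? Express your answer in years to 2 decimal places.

6.04 years

Set N₀·e^(rt) = 2010: e^(0.359·t) = 2010/230 = 8.7391.
0.359·t = ln(8.7391) = 2.1678, so t = 2.1678/0.359 = 6.0385.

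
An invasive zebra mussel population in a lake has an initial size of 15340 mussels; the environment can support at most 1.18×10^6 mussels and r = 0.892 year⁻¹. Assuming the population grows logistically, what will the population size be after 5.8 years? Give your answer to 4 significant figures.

825200 mussels

A = (K − N₀)/N₀ = (1.18×10^6 − 15340)/15340 = 75.923.
N(t) = K/(1 + A·e^(−rt)) = 1.18×10^6/(1 + 75.923×e^(−0.892×5.8)).
e^(−5.174) = 0.0056641; denominator = 1 + 75.923×0.0056641 = 1.43.
N = 1.18×10^6/1.43 = 825152.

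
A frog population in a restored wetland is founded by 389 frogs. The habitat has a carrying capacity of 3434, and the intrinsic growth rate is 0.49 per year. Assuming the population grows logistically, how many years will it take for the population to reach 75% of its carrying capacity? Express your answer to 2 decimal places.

6.44 years

A = (K − N₀)/N₀ = (3434 − 389)/389 = 7.8278.
Solve 3434/(1 + 7.8278·e^(−0.49t)) = 2575.5: 1 + 7.8278·e^(−0.49t) = 1.3333, so e^(−0.49t) = 0.0425835.
−0.49·t = ln(0.0425835) = -3.1563, so t = 3.1563/0.49 = 6.4414.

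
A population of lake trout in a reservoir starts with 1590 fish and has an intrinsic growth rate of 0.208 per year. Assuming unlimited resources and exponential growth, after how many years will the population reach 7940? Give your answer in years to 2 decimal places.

Set N₀·e^(rt) = 7940: e^(0.208·t) = 7940/1590 = 4.9937.
0.208·t = ln(4.9937) = 1.6082, so t = 1.6082/0.208 = 7.7316.

7.73 years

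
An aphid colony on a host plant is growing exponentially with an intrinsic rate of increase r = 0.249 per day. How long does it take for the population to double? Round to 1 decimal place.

2.8 days

Doubling time t_d = ln(2)/r = 0.6931/0.249 = 2.7837.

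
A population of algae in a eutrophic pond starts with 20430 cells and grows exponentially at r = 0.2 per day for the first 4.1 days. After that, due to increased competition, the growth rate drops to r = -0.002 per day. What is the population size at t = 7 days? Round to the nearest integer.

Phase 1: N(4.1) = 20430·e^(0.2×4.1) = 20430·e^0.82 = 46386.3.
Phase 2 runs for 7 − 4.1 = 2.9 days at r = -0.002.
N(7) = 46386.3·e^(-0.002×2.9) = 46386.3·e^-0.0058 = 46118.

46118 cells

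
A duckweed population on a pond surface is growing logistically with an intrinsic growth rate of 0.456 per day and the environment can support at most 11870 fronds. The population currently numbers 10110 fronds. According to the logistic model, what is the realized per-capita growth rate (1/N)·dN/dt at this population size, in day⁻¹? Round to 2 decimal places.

0.07 per day

(1/N)·dN/dt = r(1 − N/K) = 0.456 × (1 − 10110/11870).
= 0.456 × 0.14827 = 0.067612.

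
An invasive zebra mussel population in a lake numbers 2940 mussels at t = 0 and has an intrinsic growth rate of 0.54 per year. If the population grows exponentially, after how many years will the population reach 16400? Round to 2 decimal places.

3.18 years

Set N₀·e^(rt) = 16400: e^(0.54·t) = 16400/2940 = 5.5782.
0.54·t = ln(5.5782) = 1.7189, so t = 1.7189/0.54 = 3.1831.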